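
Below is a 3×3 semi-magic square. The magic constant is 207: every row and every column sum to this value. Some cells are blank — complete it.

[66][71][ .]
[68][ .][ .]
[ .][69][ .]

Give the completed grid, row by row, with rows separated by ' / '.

Row 1: 66 + 71 + ? = 207, so (1,3) = 70.
The remaining cell in column 1 is (3,1) = 207 − 134 = 73.
Column 2: 71 + 69 + ? = 207, so (2,2) = 67.
Row 2 must total 207; the given cells sum to 135, so (2,3) = 72.
Using row 3: 73 + 69 + ? → (3,3) = 207 − 142 = 65.

66 71 70 / 68 67 72 / 73 69 65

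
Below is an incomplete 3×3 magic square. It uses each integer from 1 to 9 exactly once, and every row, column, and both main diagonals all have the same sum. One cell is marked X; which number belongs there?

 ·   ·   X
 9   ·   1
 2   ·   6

8

The entries are 1 through 9, which sum to 45, so each line sums to 45/3 = 15.
The remaining cell in row 2 is (2,2) = 15 − 10 = 5.
Row 3: 2 + 6 + ? = 15, so (3,2) = 7.
Column 1 needs 15; the known cells sum to 11, so (1,1) = 4.
Using column 2: 5 + 7 + ? → (1,2) = 15 − 12 = 3.
Using column 3: 1 + 6 + ? → (1,3) = 15 − 7 = 8.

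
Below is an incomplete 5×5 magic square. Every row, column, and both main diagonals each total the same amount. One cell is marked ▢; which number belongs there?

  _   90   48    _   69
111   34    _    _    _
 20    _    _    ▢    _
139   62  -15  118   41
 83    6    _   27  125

Row 4 is complete and sums to 345; that is the magic constant.
From row 5, 345 − (83 + 6 + 27 + 125) gives (5,3) = 104.
From column 1, 345 − (111 + 20 + 139 + 83) gives (1,1) = -8.
Column 2 must total 345; the given cells sum to 192, so (3,2) = 153.
Main diagonal: -8 + 34 + 118 + 125 + ? = 345, so (3,3) = 76.
Using anti-diagonal: 69 + 76 + 62 + 83 + ? → (2,4) = 345 − 290 = 55.
Row 1 must total 345; the given cells sum to 199, so (1,4) = 146.
The remaining cell in column 3 is (2,3) = 345 − 213 = 132.
Column 4 must total 345; the given cells sum to 346, so (3,4) = -1.

-1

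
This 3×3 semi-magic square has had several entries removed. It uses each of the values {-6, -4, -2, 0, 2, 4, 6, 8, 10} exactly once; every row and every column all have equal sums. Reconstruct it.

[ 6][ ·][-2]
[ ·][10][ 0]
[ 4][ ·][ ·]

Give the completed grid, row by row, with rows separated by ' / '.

6 2 -2 / -4 10 0 / 4 -6 8

The 9 entries sum to 18, so each line sums to 18/3 = 6.
The remaining cell in row 1 is (1,2) = 6 − 4 = 2.
Row 2 needs 6; the known cells sum to 10, so (2,1) = -4.
Column 2 needs 6; the known cells sum to 12, so (3,2) = -6.
The remaining cell in column 3 is (3,3) = 6 − (-2) = 8.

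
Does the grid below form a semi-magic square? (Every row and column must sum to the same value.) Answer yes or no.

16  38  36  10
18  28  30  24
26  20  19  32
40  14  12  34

No — row 3 sums to 97 but column 2 sums to 100.

Row 1: 16 + 38 + 36 + 10 = 100.
Row 2: 18 + 28 + 30 + 24 = 100.
Row 3: 26 + 20 + 19 + 32 = 97.
Row 4: 40 + 14 + 12 + 34 = 100.
Column 1: 16 + 18 + 26 + 40 = 100.
Column 2: 38 + 28 + 20 + 14 = 100.
Column 3: 36 + 30 + 19 + 12 = 97.
Column 4: 10 + 24 + 32 + 34 = 100.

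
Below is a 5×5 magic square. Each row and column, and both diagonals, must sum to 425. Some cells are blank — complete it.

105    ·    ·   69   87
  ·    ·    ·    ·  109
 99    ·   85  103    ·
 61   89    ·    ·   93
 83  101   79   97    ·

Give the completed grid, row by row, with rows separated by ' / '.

Row 5: 83 + 101 + 79 + 97 + ? = 425, so (5,5) = 65.
The remaining cell in column 1 is (2,1) = 425 − 348 = 77.
Column 5 must total 425; the given cells sum to 354, so (3,5) = 71.
The remaining cell in anti-diagonal is (2,4) = 425 − 344 = 81.
Row 3 must total 425; the given cells sum to 358, so (3,2) = 67.
Column 4: 69 + 81 + 103 + 97 + ? = 425, so (4,4) = 75.
Using main diagonal: 105 + 85 + 75 + 65 + ? → (2,2) = 425 − 330 = 95.
Using row 2: 77 + 95 + 81 + 109 + ? → (2,3) = 425 − 362 = 63.
Row 4 needs 425; the known cells sum to 318, so (4,3) = 107.
Column 2: 95 + 67 + 89 + 101 + ? = 425, so (1,2) = 73.
From column 3, 425 − (63 + 85 + 107 + 79) gives (1,3) = 91.

105 73 91 69 87 / 77 95 63 81 109 / 99 67 85 103 71 / 61 89 107 75 93 / 83 101 79 97 65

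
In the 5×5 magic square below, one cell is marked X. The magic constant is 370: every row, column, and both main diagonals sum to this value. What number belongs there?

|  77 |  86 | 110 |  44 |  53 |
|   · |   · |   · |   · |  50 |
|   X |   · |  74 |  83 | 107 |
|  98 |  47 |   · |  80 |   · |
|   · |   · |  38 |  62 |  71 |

Column 4: 44 + 83 + 80 + 62 + ? = 370, so (2,4) = 101.
Column 5 must total 370; the given cells sum to 281, so (4,5) = 89.
Using main diagonal: 77 + 74 + 80 + 71 + ? → (2,2) = 370 − 302 = 68.
Anti-diagonal: 53 + 101 + 74 + 47 + ? = 370, so (5,1) = 95.
Using row 4: 98 + 47 + 80 + 89 + ? → (4,3) = 370 − 314 = 56.
Row 5: 95 + 38 + 62 + 71 + ? = 370, so (5,2) = 104.
Column 2: 86 + 68 + 47 + 104 + ? = 370, so (3,2) = 65.
Using column 3: 110 + 74 + 56 + 38 + ? → (2,3) = 370 − 278 = 92.
Using row 2: 68 + 92 + 101 + 50 + ? → (2,1) = 370 − 311 = 59.
Row 3: 65 + 74 + 83 + 107 + ? = 370, so (3,1) = 41.

41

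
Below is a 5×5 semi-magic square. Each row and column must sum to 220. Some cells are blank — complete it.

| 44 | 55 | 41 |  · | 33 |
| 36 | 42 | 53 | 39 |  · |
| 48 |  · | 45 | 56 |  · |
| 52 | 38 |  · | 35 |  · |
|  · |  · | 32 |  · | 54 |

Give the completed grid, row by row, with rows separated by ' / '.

44 55 41 47 33 / 36 42 53 39 50 / 48 34 45 56 37 / 52 38 49 35 46 / 40 51 32 43 54

From row 1, 220 − (44 + 55 + 41 + 33) gives (1,4) = 47.
Using row 2: 36 + 42 + 53 + 39 + ? → (2,5) = 220 − 170 = 50.
Column 1 must total 220; the given cells sum to 180, so (5,1) = 40.
Using column 3: 41 + 53 + 45 + 32 + ? → (4,3) = 220 − 171 = 49.
Using column 4: 47 + 39 + 56 + 35 + ? → (5,4) = 220 − 177 = 43.
Row 4: 52 + 38 + 49 + 35 + ? = 220, so (4,5) = 46.
Row 5 must total 220; the given cells sum to 169, so (5,2) = 51.
Column 2: 55 + 42 + 38 + 51 + ? = 220, so (3,2) = 34.
Using column 5: 33 + 50 + 46 + 54 + ? → (3,5) = 220 − 183 = 37.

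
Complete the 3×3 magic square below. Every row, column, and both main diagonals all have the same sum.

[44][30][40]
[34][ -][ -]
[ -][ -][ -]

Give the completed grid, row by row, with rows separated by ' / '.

Row 1 is already complete: 44 + 30 + 40 = 114, so that is the magic constant.
The remaining cell in column 1 is (3,1) = 114 − 78 = 36.
Anti-diagonal must total 114; the given cells sum to 76, so (2,2) = 38.
The remaining cell in row 2 is (2,3) = 114 − 72 = 42.
Column 2: 30 + 38 + ? = 114, so (3,2) = 46.
Column 3 needs 114; the known cells sum to 82, so (3,3) = 32.

44 30 40 / 34 38 42 / 36 46 32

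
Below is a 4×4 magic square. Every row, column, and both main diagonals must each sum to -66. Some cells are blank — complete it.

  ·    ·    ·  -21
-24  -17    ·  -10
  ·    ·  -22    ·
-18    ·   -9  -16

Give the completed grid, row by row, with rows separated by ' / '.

-11 -14 -20 -21 / -24 -17 -15 -10 / -13 -12 -22 -19 / -18 -23 -9 -16

The remaining cell in row 2 is (2,3) = -66 − (-51) = -15.
From row 4, -66 − (-18 + (-9) + (-16)) gives (4,2) = -23.
Column 3 needs -66; the known cells sum to -46, so (1,3) = -20.
The remaining cell in column 4 is (3,4) = -66 − (-47) = -19.
Main diagonal must total -66; the given cells sum to -55, so (1,1) = -11.
Anti-diagonal must total -66; the given cells sum to -54, so (3,2) = -12.
The remaining cell in row 1 is (1,2) = -66 − (-52) = -14.
From row 3, -66 − (-12 + (-22) + (-19)) gives (3,1) = -13.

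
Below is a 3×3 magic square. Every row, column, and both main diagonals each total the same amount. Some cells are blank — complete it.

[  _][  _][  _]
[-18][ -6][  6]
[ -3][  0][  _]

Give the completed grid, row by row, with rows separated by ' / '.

Row 2 is already complete: -18 + -6 + 6 = -18, so that is the magic constant.
Row 3 must total -18; the given cells sum to -3, so (3,3) = -15.
Column 1 needs -18; the known cells sum to -21, so (1,1) = 3.
Column 2: -6 + 0 + ? = -18, so (1,2) = -12.
Column 3 needs -18; the known cells sum to -9, so (1,3) = -9.

3 -12 -9 / -18 -6 6 / -3 0 -15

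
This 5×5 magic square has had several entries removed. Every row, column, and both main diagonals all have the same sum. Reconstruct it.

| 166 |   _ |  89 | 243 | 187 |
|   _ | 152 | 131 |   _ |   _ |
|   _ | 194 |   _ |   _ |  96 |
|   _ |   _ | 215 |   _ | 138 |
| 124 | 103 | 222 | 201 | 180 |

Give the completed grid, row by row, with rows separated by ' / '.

Row 5 is already complete: 124 + 103 + 222 + 201 + 180 = 830, so that is the magic constant.
Row 1: 166 + 89 + 243 + 187 + ? = 830, so (1,2) = 145.
Using column 2: 145 + 152 + 194 + 103 + ? → (4,2) = 830 − 594 = 236.
Column 3 needs 830; the known cells sum to 657, so (3,3) = 173.
Column 5 needs 830; the known cells sum to 601, so (2,5) = 229.
Main diagonal must total 830; the given cells sum to 671, so (4,4) = 159.
Anti-diagonal needs 830; the known cells sum to 720, so (2,4) = 110.
Row 2: 152 + 131 + 110 + 229 + ? = 830, so (2,1) = 208.
The remaining cell in row 4 is (4,1) = 830 − 748 = 82.
The remaining cell in column 1 is (3,1) = 830 − 580 = 250.
Using column 4: 243 + 110 + 159 + 201 + ? → (3,4) = 830 − 713 = 117.

166 145 89 243 187 / 208 152 131 110 229 / 250 194 173 117 96 / 82 236 215 159 138 / 124 103 222 201 180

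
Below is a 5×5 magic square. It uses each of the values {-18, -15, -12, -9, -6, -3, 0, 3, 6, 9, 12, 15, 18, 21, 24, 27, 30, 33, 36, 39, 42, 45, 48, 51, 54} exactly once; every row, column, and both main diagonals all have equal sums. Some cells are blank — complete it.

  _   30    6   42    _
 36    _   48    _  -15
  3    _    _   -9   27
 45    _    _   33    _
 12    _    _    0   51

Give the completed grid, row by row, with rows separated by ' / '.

The 25 entries sum to 450, so each line sums to 450/5 = 90.
Column 1 must total 90; the given cells sum to 96, so (1,1) = -6.
Column 4 must total 90; the given cells sum to 66, so (2,4) = 24.
From row 1, 90 − (-6 + 30 + 6 + 42) gives (1,5) = 18.
Row 2 needs 90; the known cells sum to 93, so (2,2) = -3.
Column 5 must total 90; the given cells sum to 81, so (4,5) = 9.
From main diagonal, 90 − (-6 + (-3) + 33 + 51) gives (3,3) = 15.
Anti-diagonal must total 90; the given cells sum to 69, so (4,2) = 21.
Row 3: 3 + 15 + (-9) + 27 + ? = 90, so (3,2) = 54.
Row 4: 45 + 21 + 33 + 9 + ? = 90, so (4,3) = -18.
Column 2: 30 + (-3) + 54 + 21 + ? = 90, so (5,2) = -12.
Column 3 must total 90; the given cells sum to 51, so (5,3) = 39.

-6 30 6 42 18 / 36 -3 48 24 -15 / 3 54 15 -9 27 / 45 21 -18 33 9 / 12 -12 39 0 51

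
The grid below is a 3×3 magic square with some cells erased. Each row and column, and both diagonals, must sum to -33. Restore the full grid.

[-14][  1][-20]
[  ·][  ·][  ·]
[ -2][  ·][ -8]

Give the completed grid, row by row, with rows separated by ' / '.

Row 3 must total -33; the given cells sum to -10, so (3,2) = -23.
The remaining cell in column 1 is (2,1) = -33 − (-16) = -17.
Using column 2: 1 + (-23) + ? → (2,2) = -33 − (-22) = -11.
The remaining cell in column 3 is (2,3) = -33 − (-28) = -5.

-14 1 -20 / -17 -11 -5 / -2 -23 -8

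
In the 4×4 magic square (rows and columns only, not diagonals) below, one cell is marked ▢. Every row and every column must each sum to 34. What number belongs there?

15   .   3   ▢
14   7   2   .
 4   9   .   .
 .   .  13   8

Row 2 needs 34; the known cells sum to 23, so (2,4) = 11.
Using column 1: 15 + 14 + 4 + ? → (4,1) = 34 − 33 = 1.
Column 3: 3 + 2 + 13 + ? = 34, so (3,3) = 16.
Row 3 needs 34; the known cells sum to 29, so (3,4) = 5.
Row 4 must total 34; the given cells sum to 22, so (4,2) = 12.
Using column 2: 7 + 9 + 12 + ? → (1,2) = 34 − 28 = 6.
Column 4 needs 34; the known cells sum to 24, so (1,4) = 10.

10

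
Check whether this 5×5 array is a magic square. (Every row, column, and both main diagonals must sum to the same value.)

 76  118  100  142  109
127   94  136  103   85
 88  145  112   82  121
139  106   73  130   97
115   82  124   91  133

No — column 5 sums to 545 but row 3 sums to 548.

Row 1: 76 + 118 + 100 + 142 + 109 = 545.
Row 2: 127 + 94 + 136 + 103 + 85 = 545.
Row 3: 88 + 145 + 112 + 82 + 121 = 548.
Row 4: 139 + 106 + 73 + 130 + 97 = 545.
Row 5: 115 + 82 + 124 + 91 + 133 = 545.
Column 1: 76 + 127 + 88 + 139 + 115 = 545.
Column 2: 118 + 94 + 145 + 106 + 82 = 545.
Column 3: 100 + 136 + 112 + 73 + 124 = 545.
Column 4: 142 + 103 + 82 + 130 + 91 = 548.
Column 5: 109 + 85 + 121 + 97 + 133 = 545.
Main diagonal: 76 + 94 + 112 + 130 + 133 = 545.
Anti-diagonal: 109 + 103 + 112 + 106 + 115 = 545.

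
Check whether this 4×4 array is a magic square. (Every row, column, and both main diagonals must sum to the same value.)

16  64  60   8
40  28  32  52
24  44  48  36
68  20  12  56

Row 1: 16 + 64 + 60 + 8 = 148.
Row 2: 40 + 28 + 32 + 52 = 152.
Row 3: 24 + 44 + 48 + 36 = 152.
Row 4: 68 + 20 + 12 + 56 = 156.
Column 1: 16 + 40 + 24 + 68 = 148.
Column 2: 64 + 28 + 44 + 20 = 156.
Column 3: 60 + 32 + 48 + 12 = 152.
Column 4: 8 + 52 + 36 + 56 = 152.
Main diagonal: 16 + 28 + 48 + 56 = 148.
Anti-diagonal: 8 + 32 + 44 + 68 = 152.

No — column 4 sums to 152 but main diagonal sums to 148.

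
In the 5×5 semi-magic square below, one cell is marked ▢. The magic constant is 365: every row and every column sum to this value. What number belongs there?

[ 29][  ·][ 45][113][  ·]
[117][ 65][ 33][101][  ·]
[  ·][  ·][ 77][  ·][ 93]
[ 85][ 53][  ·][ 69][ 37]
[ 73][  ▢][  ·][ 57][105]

Row 2: 117 + 65 + 33 + 101 + ? = 365, so (2,5) = 49.
From row 4, 365 − (85 + 53 + 69 + 37) gives (4,3) = 121.
Using column 1: 29 + 117 + 85 + 73 + ? → (3,1) = 365 − 304 = 61.
Using column 3: 45 + 33 + 77 + 121 + ? → (5,3) = 365 − 276 = 89.
The remaining cell in column 4 is (3,4) = 365 − 340 = 25.
The remaining cell in column 5 is (1,5) = 365 − 284 = 81.
Using row 1: 29 + 45 + 113 + 81 + ? → (1,2) = 365 − 268 = 97.
From row 3, 365 − (61 + 77 + 25 + 93) gives (3,2) = 109.
Row 5 needs 365; the known cells sum to 324, so (5,2) = 41.

41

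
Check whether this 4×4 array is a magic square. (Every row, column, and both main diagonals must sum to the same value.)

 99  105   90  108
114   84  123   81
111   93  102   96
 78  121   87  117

No — column 1 sums to 402 but column 2 sums to 403.

Row 1: 99 + 105 + 90 + 108 = 402.
Row 2: 114 + 84 + 123 + 81 = 402.
Row 3: 111 + 93 + 102 + 96 = 402.
Row 4: 78 + 121 + 87 + 117 = 403.
Column 1: 99 + 114 + 111 + 78 = 402.
Column 2: 105 + 84 + 93 + 121 = 403.
Column 3: 90 + 123 + 102 + 87 = 402.
Column 4: 108 + 81 + 96 + 117 = 402.
Main diagonal: 99 + 84 + 102 + 117 = 402.
Anti-diagonal: 108 + 123 + 93 + 78 = 402.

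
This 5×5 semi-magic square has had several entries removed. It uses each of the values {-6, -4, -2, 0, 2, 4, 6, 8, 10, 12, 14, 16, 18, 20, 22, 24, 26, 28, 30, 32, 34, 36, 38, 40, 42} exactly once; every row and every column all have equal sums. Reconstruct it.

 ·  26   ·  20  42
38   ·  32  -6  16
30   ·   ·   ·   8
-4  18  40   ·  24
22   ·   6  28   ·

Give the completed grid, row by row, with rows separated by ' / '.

The 25 entries sum to 450, so each line sums to 450/5 = 90.
Row 2 must total 90; the given cells sum to 80, so (2,2) = 10.
Using row 4: -4 + 18 + 40 + 24 + ? → (4,4) = 90 − 78 = 12.
Column 1: 38 + 30 + (-4) + 22 + ? = 90, so (1,1) = 4.
Column 4 needs 90; the known cells sum to 54, so (3,4) = 36.
Using column 5: 42 + 16 + 8 + 24 + ? → (5,5) = 90 − 90 = 0.
The remaining cell in row 1 is (1,3) = 90 − 92 = -2.
From row 5, 90 − (22 + 6 + 28 + 0) gives (5,2) = 34.
The remaining cell in column 2 is (3,2) = 90 − 88 = 2.
Column 3 must total 90; the given cells sum to 76, so (3,3) = 14.

4 26 -2 20 42 / 38 10 32 -6 16 / 30 2 14 36 8 / -4 18 40 12 24 / 22 34 6 28 0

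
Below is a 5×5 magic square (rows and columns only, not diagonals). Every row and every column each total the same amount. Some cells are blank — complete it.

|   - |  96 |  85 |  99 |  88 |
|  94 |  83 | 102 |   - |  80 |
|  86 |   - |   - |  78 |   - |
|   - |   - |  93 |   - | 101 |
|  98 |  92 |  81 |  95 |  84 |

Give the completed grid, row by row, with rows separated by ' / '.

Row 5 is already complete: 98 + 92 + 81 + 95 + 84 = 450, so that is the magic constant.
The remaining cell in row 1 is (1,1) = 450 − 368 = 82.
Using row 2: 94 + 83 + 102 + 80 + ? → (2,4) = 450 − 359 = 91.
The remaining cell in column 1 is (4,1) = 450 − 360 = 90.
The remaining cell in column 3 is (3,3) = 450 − 361 = 89.
Column 4: 99 + 91 + 78 + 95 + ? = 450, so (4,4) = 87.
The remaining cell in column 5 is (3,5) = 450 − 353 = 97.
Row 3 must total 450; the given cells sum to 350, so (3,2) = 100.
Using row 4: 90 + 93 + 87 + 101 + ? → (4,2) = 450 − 371 = 79.

82 96 85 99 88 / 94 83 102 91 80 / 86 100 89 78 97 / 90 79 93 87 101 / 98 92 81 95 84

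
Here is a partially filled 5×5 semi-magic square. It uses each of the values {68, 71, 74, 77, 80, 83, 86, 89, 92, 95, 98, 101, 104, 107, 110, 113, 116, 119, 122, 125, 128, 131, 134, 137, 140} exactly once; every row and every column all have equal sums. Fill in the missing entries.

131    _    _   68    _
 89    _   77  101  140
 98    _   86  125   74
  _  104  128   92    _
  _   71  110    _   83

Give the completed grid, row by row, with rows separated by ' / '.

131 95 119 68 107 / 89 113 77 101 140 / 98 137 86 125 74 / 80 104 128 92 116 / 122 71 110 134 83

The 25 entries sum to 2600, so each line sums to 2600/5 = 520.
Using row 2: 89 + 77 + 101 + 140 + ? → (2,2) = 520 − 407 = 113.
Row 3: 98 + 86 + 125 + 74 + ? = 520, so (3,2) = 137.
Column 2 must total 520; the given cells sum to 425, so (1,2) = 95.
Column 3 must total 520; the given cells sum to 401, so (1,3) = 119.
Column 4: 68 + 101 + 125 + 92 + ? = 520, so (5,4) = 134.
Row 1 must total 520; the given cells sum to 413, so (1,5) = 107.
Row 5 must total 520; the given cells sum to 398, so (5,1) = 122.
Column 1 needs 520; the known cells sum to 440, so (4,1) = 80.
The remaining cell in column 5 is (4,5) = 520 − 404 = 116.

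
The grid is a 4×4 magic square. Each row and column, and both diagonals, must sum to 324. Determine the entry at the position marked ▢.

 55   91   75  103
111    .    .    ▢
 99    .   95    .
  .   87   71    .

63

Column 1 needs 324; the known cells sum to 265, so (4,1) = 59.
Column 3 needs 324; the known cells sum to 241, so (2,3) = 83.
Using anti-diagonal: 103 + 83 + 59 + ? → (3,2) = 324 − 245 = 79.
Row 3 must total 324; the given cells sum to 273, so (3,4) = 51.
From row 4, 324 − (59 + 87 + 71) gives (4,4) = 107.
Using column 2: 91 + 79 + 87 + ? → (2,2) = 324 − 257 = 67.
Column 4: 103 + 51 + 107 + ? = 324, so (2,4) = 63.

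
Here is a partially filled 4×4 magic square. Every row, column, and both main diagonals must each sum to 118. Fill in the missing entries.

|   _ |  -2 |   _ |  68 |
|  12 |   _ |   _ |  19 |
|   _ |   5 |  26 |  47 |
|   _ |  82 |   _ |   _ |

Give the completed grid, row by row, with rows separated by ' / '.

75 -2 -23 68 / 12 33 54 19 / 40 5 26 47 / -9 82 61 -16

The remaining cell in row 3 is (3,1) = 118 − 78 = 40.
Column 2 must total 118; the given cells sum to 85, so (2,2) = 33.
Column 4 must total 118; the given cells sum to 134, so (4,4) = -16.
Main diagonal: 33 + 26 + (-16) + ? = 118, so (1,1) = 75.
Row 1 must total 118; the given cells sum to 141, so (1,3) = -23.
Row 2: 12 + 33 + 19 + ? = 118, so (2,3) = 54.
From column 1, 118 − (75 + 12 + 40) gives (4,1) = -9.
From column 3, 118 − (-23 + 54 + 26) gives (4,3) = 61.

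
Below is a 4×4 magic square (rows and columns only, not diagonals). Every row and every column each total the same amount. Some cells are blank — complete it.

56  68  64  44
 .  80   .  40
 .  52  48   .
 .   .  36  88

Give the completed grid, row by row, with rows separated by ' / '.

Row 1 is already complete: 56 + 68 + 64 + 44 = 232, so that is the magic constant.
Using column 2: 68 + 80 + 52 + ? → (4,2) = 232 − 200 = 32.
Using column 3: 64 + 48 + 36 + ? → (2,3) = 232 − 148 = 84.
Column 4 must total 232; the given cells sum to 172, so (3,4) = 60.
Row 2: 80 + 84 + 40 + ? = 232, so (2,1) = 28.
Row 3 must total 232; the given cells sum to 160, so (3,1) = 72.
From row 4, 232 − (32 + 36 + 88) gives (4,1) = 76.

56 68 64 44 / 28 80 84 40 / 72 52 48 60 / 76 32 36 88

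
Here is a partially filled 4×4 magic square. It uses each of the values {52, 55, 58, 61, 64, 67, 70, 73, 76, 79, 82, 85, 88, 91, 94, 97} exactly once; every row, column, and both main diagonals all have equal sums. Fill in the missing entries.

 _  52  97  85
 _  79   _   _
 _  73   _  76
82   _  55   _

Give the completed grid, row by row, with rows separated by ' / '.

64 52 97 85 / 91 79 58 70 / 61 73 88 76 / 82 94 55 67

The 16 entries sum to 1192, so each line sums to 1192/4 = 298.
Row 1 must total 298; the given cells sum to 234, so (1,1) = 64.
Column 2 must total 298; the given cells sum to 204, so (4,2) = 94.
Anti-diagonal needs 298; the known cells sum to 240, so (2,3) = 58.
The remaining cell in row 4 is (4,4) = 298 − 231 = 67.
Using column 3: 97 + 58 + 55 + ? → (3,3) = 298 − 210 = 88.
Column 4 must total 298; the given cells sum to 228, so (2,4) = 70.
Using row 2: 79 + 58 + 70 + ? → (2,1) = 298 − 207 = 91.
Row 3 needs 298; the known cells sum to 237, so (3,1) = 61.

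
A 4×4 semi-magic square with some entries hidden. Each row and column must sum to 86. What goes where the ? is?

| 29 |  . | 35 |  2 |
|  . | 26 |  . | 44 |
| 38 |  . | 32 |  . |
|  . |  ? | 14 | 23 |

41

Row 1 needs 86; the known cells sum to 66, so (1,2) = 20.
Column 3: 35 + 32 + 14 + ? = 86, so (2,3) = 5.
Column 4 must total 86; the given cells sum to 69, so (3,4) = 17.
From row 2, 86 − (26 + 5 + 44) gives (2,1) = 11.
Row 3 needs 86; the known cells sum to 87, so (3,2) = -1.
Using column 1: 29 + 11 + 38 + ? → (4,1) = 86 − 78 = 8.
Column 2 must total 86; the given cells sum to 45, so (4,2) = 41.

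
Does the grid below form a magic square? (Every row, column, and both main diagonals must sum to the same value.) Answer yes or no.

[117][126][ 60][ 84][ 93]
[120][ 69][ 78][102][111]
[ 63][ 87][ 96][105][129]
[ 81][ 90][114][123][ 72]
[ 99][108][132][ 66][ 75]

Row 1: 117 + 126 + 60 + 84 + 93 = 480.
Row 2: 120 + 69 + 78 + 102 + 111 = 480.
Row 3: 63 + 87 + 96 + 105 + 129 = 480.
Row 4: 81 + 90 + 114 + 123 + 72 = 480.
Row 5: 99 + 108 + 132 + 66 + 75 = 480.
Column 1: 117 + 120 + 63 + 81 + 99 = 480.
Column 2: 126 + 69 + 87 + 90 + 108 = 480.
Column 3: 60 + 78 + 96 + 114 + 132 = 480.
Column 4: 84 + 102 + 105 + 123 + 66 = 480.
Column 5: 93 + 111 + 129 + 72 + 75 = 480.
Main diagonal: 117 + 69 + 96 + 123 + 75 = 480.
Anti-diagonal: 93 + 102 + 96 + 90 + 99 = 480.
All lines sum to 480.

Yes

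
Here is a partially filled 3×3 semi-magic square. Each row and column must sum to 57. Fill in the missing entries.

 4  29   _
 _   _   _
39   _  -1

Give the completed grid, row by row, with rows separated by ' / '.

From row 1, 57 − (4 + 29) gives (1,3) = 24.
From row 3, 57 − (39 + (-1)) gives (3,2) = 19.
Column 1 must total 57; the given cells sum to 43, so (2,1) = 14.
Column 2 needs 57; the known cells sum to 48, so (2,2) = 9.
From column 3, 57 − (24 + (-1)) gives (2,3) = 34.

4 29 24 / 14 9 34 / 39 19 -1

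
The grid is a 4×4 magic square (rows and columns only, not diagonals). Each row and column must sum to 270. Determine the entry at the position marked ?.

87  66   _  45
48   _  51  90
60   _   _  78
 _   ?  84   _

54

Using row 1: 87 + 66 + 45 + ? → (1,3) = 270 − 198 = 72.
From row 2, 270 − (48 + 51 + 90) gives (2,2) = 81.
From column 1, 270 − (87 + 48 + 60) gives (4,1) = 75.
Column 3: 72 + 51 + 84 + ? = 270, so (3,3) = 63.
The remaining cell in column 4 is (4,4) = 270 − 213 = 57.
Row 3: 60 + 63 + 78 + ? = 270, so (3,2) = 69.
Row 4 must total 270; the given cells sum to 216, so (4,2) = 54.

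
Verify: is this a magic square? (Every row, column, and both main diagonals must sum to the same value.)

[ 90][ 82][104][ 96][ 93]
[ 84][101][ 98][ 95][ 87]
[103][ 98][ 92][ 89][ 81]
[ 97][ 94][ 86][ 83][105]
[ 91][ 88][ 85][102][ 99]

Row 1: 90 + 82 + 104 + 96 + 93 = 465.
Row 2: 84 + 101 + 98 + 95 + 87 = 465.
Row 3: 103 + 98 + 92 + 89 + 81 = 463.
Row 4: 97 + 94 + 86 + 83 + 105 = 465.
Row 5: 91 + 88 + 85 + 102 + 99 = 465.
Column 1: 90 + 84 + 103 + 97 + 91 = 465.
Column 2: 82 + 101 + 98 + 94 + 88 = 463.
Column 3: 104 + 98 + 92 + 86 + 85 = 465.
Column 4: 96 + 95 + 89 + 83 + 102 = 465.
Column 5: 93 + 87 + 81 + 105 + 99 = 465.
Main diagonal: 90 + 101 + 92 + 83 + 99 = 465.
Anti-diagonal: 93 + 95 + 92 + 94 + 91 = 465.

No — column 5 sums to 465 but row 3 sums to 463.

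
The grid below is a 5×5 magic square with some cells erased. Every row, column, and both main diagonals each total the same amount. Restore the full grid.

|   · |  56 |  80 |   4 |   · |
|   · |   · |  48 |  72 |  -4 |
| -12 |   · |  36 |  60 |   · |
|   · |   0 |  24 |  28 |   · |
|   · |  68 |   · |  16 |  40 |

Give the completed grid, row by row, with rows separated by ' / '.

Column 4 is already complete: 4 + 72 + 60 + 28 + 16 = 180, so that is the magic constant.
Column 3: 80 + 48 + 36 + 24 + ? = 180, so (5,3) = -8.
Row 5 needs 180; the known cells sum to 116, so (5,1) = 64.
The remaining cell in anti-diagonal is (1,5) = 180 − 172 = 8.
Row 1: 56 + 80 + 4 + 8 + ? = 180, so (1,1) = 32.
The remaining cell in main diagonal is (2,2) = 180 − 136 = 44.
From row 2, 180 − (44 + 48 + 72 + (-4)) gives (2,1) = 20.
Column 1 needs 180; the known cells sum to 104, so (4,1) = 76.
The remaining cell in column 2 is (3,2) = 180 − 168 = 12.
Row 3 must total 180; the given cells sum to 96, so (3,5) = 84.
From row 4, 180 − (76 + 0 + 24 + 28) gives (4,5) = 52.

32 56 80 4 8 / 20 44 48 72 -4 / -12 12 36 60 84 / 76 0 24 28 52 / 64 68 -8 16 40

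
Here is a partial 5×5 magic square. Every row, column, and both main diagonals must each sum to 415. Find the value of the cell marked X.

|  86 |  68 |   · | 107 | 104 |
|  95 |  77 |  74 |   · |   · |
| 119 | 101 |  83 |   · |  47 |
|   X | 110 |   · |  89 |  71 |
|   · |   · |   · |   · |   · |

The remaining cell in row 1 is (1,3) = 415 − 365 = 50.
Row 3 needs 415; the known cells sum to 350, so (3,4) = 65.
Column 2 needs 415; the known cells sum to 356, so (5,2) = 59.
Using main diagonal: 86 + 77 + 83 + 89 + ? → (5,5) = 415 − 335 = 80.
Column 5 needs 415; the known cells sum to 302, so (2,5) = 113.
Row 2: 95 + 77 + 74 + 113 + ? = 415, so (2,4) = 56.
Column 4 needs 415; the known cells sum to 317, so (5,4) = 98.
Anti-diagonal must total 415; the given cells sum to 353, so (5,1) = 62.
Row 5: 62 + 59 + 98 + 80 + ? = 415, so (5,3) = 116.
Column 1 needs 415; the known cells sum to 362, so (4,1) = 53.

53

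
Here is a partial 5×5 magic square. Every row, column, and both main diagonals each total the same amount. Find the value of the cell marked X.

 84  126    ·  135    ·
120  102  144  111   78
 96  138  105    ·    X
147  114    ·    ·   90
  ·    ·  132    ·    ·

Row 2 is complete and sums to 555; that is the magic constant.
Using column 1: 84 + 120 + 96 + 147 + ? → (5,1) = 555 − 447 = 108.
The remaining cell in column 2 is (5,2) = 555 − 480 = 75.
Anti-diagonal needs 555; the known cells sum to 438, so (1,5) = 117.
Row 1 must total 555; the given cells sum to 462, so (1,3) = 93.
Column 3 needs 555; the known cells sum to 474, so (4,3) = 81.
Row 4 needs 555; the known cells sum to 432, so (4,4) = 123.
Main diagonal needs 555; the known cells sum to 414, so (5,5) = 141.
The remaining cell in row 5 is (5,4) = 555 − 456 = 99.
The remaining cell in column 4 is (3,4) = 555 − 468 = 87.
The remaining cell in column 5 is (3,5) = 555 − 426 = 129.

129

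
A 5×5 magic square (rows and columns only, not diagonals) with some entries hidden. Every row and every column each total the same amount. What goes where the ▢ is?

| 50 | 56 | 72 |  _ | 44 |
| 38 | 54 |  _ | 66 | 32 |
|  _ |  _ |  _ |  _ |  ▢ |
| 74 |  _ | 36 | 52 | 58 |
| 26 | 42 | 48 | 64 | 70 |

Row 5 is complete and sums to 250; that is the magic constant.
From row 1, 250 − (50 + 56 + 72 + 44) gives (1,4) = 28.
Row 2 must total 250; the given cells sum to 190, so (2,3) = 60.
From row 4, 250 − (74 + 36 + 52 + 58) gives (4,2) = 30.
The remaining cell in column 1 is (3,1) = 250 − 188 = 62.
Column 2 needs 250; the known cells sum to 182, so (3,2) = 68.
Column 3 needs 250; the known cells sum to 216, so (3,3) = 34.
Using column 4: 28 + 66 + 52 + 64 + ? → (3,4) = 250 − 210 = 40.
Column 5: 44 + 32 + 58 + 70 + ? = 250, so (3,5) = 46.

46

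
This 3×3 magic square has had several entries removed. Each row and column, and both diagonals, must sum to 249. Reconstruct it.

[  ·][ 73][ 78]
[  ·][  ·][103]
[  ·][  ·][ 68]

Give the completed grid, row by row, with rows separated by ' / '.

98 73 78 / 63 83 103 / 88 93 68

Using row 1: 73 + 78 + ? → (1,1) = 249 − 151 = 98.
From main diagonal, 249 − (98 + 68) gives (2,2) = 83.
Anti-diagonal must total 249; the given cells sum to 161, so (3,1) = 88.
Row 2 needs 249; the known cells sum to 186, so (2,1) = 63.
From row 3, 249 − (88 + 68) gives (3,2) = 93.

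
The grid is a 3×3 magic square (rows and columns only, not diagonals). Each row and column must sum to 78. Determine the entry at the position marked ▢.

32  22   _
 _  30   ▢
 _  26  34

20

Using row 1: 32 + 22 + ? → (1,3) = 78 − 54 = 24.
Row 3: 26 + 34 + ? = 78, so (3,1) = 18.
From column 1, 78 − (32 + 18) gives (2,1) = 28.
Column 3 needs 78; the known cells sum to 58, so (2,3) = 20.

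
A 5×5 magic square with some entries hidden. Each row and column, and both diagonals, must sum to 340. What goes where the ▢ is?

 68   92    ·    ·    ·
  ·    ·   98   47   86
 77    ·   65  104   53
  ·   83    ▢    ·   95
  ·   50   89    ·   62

Row 3 needs 340; the known cells sum to 299, so (3,2) = 41.
Column 2: 92 + 41 + 83 + 50 + ? = 340, so (2,2) = 74.
Using column 5: 86 + 53 + 95 + 62 + ? → (1,5) = 340 − 296 = 44.
Main diagonal must total 340; the given cells sum to 269, so (4,4) = 71.
Anti-diagonal must total 340; the given cells sum to 239, so (5,1) = 101.
From row 2, 340 − (74 + 98 + 47 + 86) gives (2,1) = 35.
Row 5 must total 340; the given cells sum to 302, so (5,4) = 38.
From column 1, 340 − (68 + 35 + 77 + 101) gives (4,1) = 59.
The remaining cell in column 4 is (1,4) = 340 − 260 = 80.
The remaining cell in row 1 is (1,3) = 340 − 284 = 56.
The remaining cell in row 4 is (4,3) = 340 − 308 = 32.

32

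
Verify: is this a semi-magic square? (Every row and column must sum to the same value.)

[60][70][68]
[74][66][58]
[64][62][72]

Row 1: 60 + 70 + 68 = 198.
Row 2: 74 + 66 + 58 = 198.
Row 3: 64 + 62 + 72 = 198.
Column 1: 60 + 74 + 64 = 198.
Column 2: 70 + 66 + 62 = 198.
Column 3: 68 + 58 + 72 = 198.
All lines sum to 198.

Yes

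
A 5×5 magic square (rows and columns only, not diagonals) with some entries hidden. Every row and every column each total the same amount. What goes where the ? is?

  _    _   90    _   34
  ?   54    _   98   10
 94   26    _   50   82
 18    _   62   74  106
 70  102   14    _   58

Column 5 is complete and sums to 290; that is the magic constant.
From row 3, 290 − (94 + 26 + 50 + 82) gives (3,3) = 38.
The remaining cell in row 4 is (4,2) = 290 − 260 = 30.
Row 5 needs 290; the known cells sum to 244, so (5,4) = 46.
Using column 2: 54 + 26 + 30 + 102 + ? → (1,2) = 290 − 212 = 78.
Using column 3: 90 + 38 + 62 + 14 + ? → (2,3) = 290 − 204 = 86.
Using column 4: 98 + 50 + 74 + 46 + ? → (1,4) = 290 − 268 = 22.
Row 1 must total 290; the given cells sum to 224, so (1,1) = 66.
Row 2 needs 290; the known cells sum to 248, so (2,1) = 42.

42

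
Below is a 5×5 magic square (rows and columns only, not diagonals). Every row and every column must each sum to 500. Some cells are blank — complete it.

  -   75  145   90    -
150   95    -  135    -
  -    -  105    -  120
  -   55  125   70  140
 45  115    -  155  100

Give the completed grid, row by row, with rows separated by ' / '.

130 75 145 90 60 / 150 95 40 135 80 / 65 160 105 50 120 / 110 55 125 70 140 / 45 115 85 155 100

The remaining cell in row 4 is (4,1) = 500 − 390 = 110.
From row 5, 500 − (45 + 115 + 155 + 100) gives (5,3) = 85.
Column 2 must total 500; the given cells sum to 340, so (3,2) = 160.
Column 3 needs 500; the known cells sum to 460, so (2,3) = 40.
Column 4 needs 500; the known cells sum to 450, so (3,4) = 50.
Row 2 needs 500; the known cells sum to 420, so (2,5) = 80.
Row 3 must total 500; the given cells sum to 435, so (3,1) = 65.
Column 1 needs 500; the known cells sum to 370, so (1,1) = 130.
Column 5: 80 + 120 + 140 + 100 + ? = 500, so (1,5) = 60.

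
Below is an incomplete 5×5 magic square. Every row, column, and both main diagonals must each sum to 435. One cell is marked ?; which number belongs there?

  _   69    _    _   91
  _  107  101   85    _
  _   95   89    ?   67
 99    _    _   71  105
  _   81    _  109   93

73

Column 2 must total 435; the given cells sum to 352, so (4,2) = 83.
Column 5: 91 + 67 + 105 + 93 + ? = 435, so (2,5) = 79.
The remaining cell in main diagonal is (1,1) = 435 − 360 = 75.
Using anti-diagonal: 91 + 85 + 89 + 83 + ? → (5,1) = 435 − 348 = 87.
The remaining cell in row 2 is (2,1) = 435 − 372 = 63.
Row 4 needs 435; the known cells sum to 358, so (4,3) = 77.
Row 5 must total 435; the given cells sum to 370, so (5,3) = 65.
Column 1 must total 435; the given cells sum to 324, so (3,1) = 111.
Using column 3: 101 + 89 + 77 + 65 + ? → (1,3) = 435 − 332 = 103.
Row 1: 75 + 69 + 103 + 91 + ? = 435, so (1,4) = 97.
Row 3: 111 + 95 + 89 + 67 + ? = 435, so (3,4) = 73.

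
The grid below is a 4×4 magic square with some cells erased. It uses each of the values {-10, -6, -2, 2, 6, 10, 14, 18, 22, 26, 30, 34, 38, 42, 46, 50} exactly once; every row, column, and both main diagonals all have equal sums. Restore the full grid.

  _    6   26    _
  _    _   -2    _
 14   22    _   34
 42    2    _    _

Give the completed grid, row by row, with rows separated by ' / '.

The 16 entries sum to 320, so each line sums to 320/4 = 80.
Row 3 must total 80; the given cells sum to 70, so (3,3) = 10.
The remaining cell in column 2 is (2,2) = 80 − 30 = 50.
Column 3 must total 80; the given cells sum to 34, so (4,3) = 46.
Anti-diagonal must total 80; the given cells sum to 62, so (1,4) = 18.
Row 1: 6 + 26 + 18 + ? = 80, so (1,1) = 30.
Row 4 must total 80; the given cells sum to 90, so (4,4) = -10.
Column 1: 30 + 14 + 42 + ? = 80, so (2,1) = -6.
From column 4, 80 − (18 + 34 + (-10)) gives (2,4) = 38.

30 6 26 18 / -6 50 -2 38 / 14 22 10 34 / 42 2 46 -10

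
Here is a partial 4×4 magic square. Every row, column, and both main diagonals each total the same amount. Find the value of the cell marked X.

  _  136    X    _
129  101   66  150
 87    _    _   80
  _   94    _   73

Row 2 is complete and sums to 446; that is the magic constant.
From column 2, 446 − (136 + 101 + 94) gives (3,2) = 115.
Using column 4: 150 + 80 + 73 + ? → (1,4) = 446 − 303 = 143.
Anti-diagonal must total 446; the given cells sum to 324, so (4,1) = 122.
Row 3 must total 446; the given cells sum to 282, so (3,3) = 164.
Row 4: 122 + 94 + 73 + ? = 446, so (4,3) = 157.
Column 1: 129 + 87 + 122 + ? = 446, so (1,1) = 108.
Column 3: 66 + 164 + 157 + ? = 446, so (1,3) = 59.

59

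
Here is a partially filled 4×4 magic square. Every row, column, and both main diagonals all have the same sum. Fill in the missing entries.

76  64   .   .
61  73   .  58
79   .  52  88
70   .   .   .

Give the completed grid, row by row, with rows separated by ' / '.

76 64 91 55 / 61 73 94 58 / 79 67 52 88 / 70 82 49 85

Column 1 is already complete: 76 + 61 + 79 + 70 = 286, so that is the magic constant.
Row 2: 61 + 73 + 58 + ? = 286, so (2,3) = 94.
Using row 3: 79 + 52 + 88 + ? → (3,2) = 286 − 219 = 67.
From column 2, 286 − (64 + 73 + 67) gives (4,2) = 82.
Using main diagonal: 76 + 73 + 52 + ? → (4,4) = 286 − 201 = 85.
Using anti-diagonal: 94 + 67 + 70 + ? → (1,4) = 286 − 231 = 55.
Row 1 needs 286; the known cells sum to 195, so (1,3) = 91.
Using row 4: 70 + 82 + 85 + ? → (4,3) = 286 − 237 = 49.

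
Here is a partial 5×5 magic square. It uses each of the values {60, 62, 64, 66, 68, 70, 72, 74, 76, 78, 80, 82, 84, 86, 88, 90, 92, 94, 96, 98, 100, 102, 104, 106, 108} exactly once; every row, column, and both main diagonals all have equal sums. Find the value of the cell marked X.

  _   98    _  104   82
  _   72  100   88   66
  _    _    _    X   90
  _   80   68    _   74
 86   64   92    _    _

The 25 entries sum to 2100, so each line sums to 2100/5 = 420.
From row 2, 420 − (72 + 100 + 88 + 66) gives (2,1) = 94.
Column 2 must total 420; the given cells sum to 314, so (3,2) = 106.
From column 5, 420 − (82 + 66 + 90 + 74) gives (5,5) = 108.
From anti-diagonal, 420 − (82 + 88 + 80 + 86) gives (3,3) = 84.
Row 5 must total 420; the given cells sum to 350, so (5,4) = 70.
Column 3: 100 + 84 + 68 + 92 + ? = 420, so (1,3) = 76.
The remaining cell in row 1 is (1,1) = 420 − 360 = 60.
Main diagonal needs 420; the known cells sum to 324, so (4,4) = 96.
Row 4 needs 420; the known cells sum to 318, so (4,1) = 102.
From column 1, 420 − (60 + 94 + 102 + 86) gives (3,1) = 78.
Column 4: 104 + 88 + 96 + 70 + ? = 420, so (3,4) = 62.

62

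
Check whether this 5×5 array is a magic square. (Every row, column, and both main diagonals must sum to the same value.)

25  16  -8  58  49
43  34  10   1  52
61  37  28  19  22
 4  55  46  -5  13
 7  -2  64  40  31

Row 1: 25 + 16 + (-8) + 58 + 49 = 140.
Row 2: 43 + 34 + 10 + 1 + 52 = 140.
Row 3: 61 + 37 + 28 + 19 + 22 = 167.
Row 4: 4 + 55 + 46 + (-5) + 13 = 113.
Row 5: 7 + (-2) + 64 + 40 + 31 = 140.
Column 1: 25 + 43 + 61 + 4 + 7 = 140.
Column 2: 16 + 34 + 37 + 55 + (-2) = 140.
Column 3: -8 + 10 + 28 + 46 + 64 = 140.
Column 4: 58 + 1 + 19 + (-5) + 40 = 113.
Column 5: 49 + 52 + 22 + 13 + 31 = 167.
Main diagonal: 25 + 34 + 28 + (-5) + 31 = 113.
Anti-diagonal: 49 + 1 + 28 + 55 + 7 = 140.

No — column 2 sums to 140 but main diagonal sums to 113.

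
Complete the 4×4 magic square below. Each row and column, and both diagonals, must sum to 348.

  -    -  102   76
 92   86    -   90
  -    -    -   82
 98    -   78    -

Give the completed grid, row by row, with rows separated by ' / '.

The remaining cell in row 2 is (2,3) = 348 − 268 = 80.
From column 3, 348 − (102 + 80 + 78) gives (3,3) = 88.
Column 4: 76 + 90 + 82 + ? = 348, so (4,4) = 100.
Main diagonal needs 348; the known cells sum to 274, so (1,1) = 74.
The remaining cell in anti-diagonal is (3,2) = 348 − 254 = 94.
Using row 1: 74 + 102 + 76 + ? → (1,2) = 348 − 252 = 96.
Row 3 must total 348; the given cells sum to 264, so (3,1) = 84.
Row 4 must total 348; the given cells sum to 276, so (4,2) = 72.

74 96 102 76 / 92 86 80 90 / 84 94 88 82 / 98 72 78 100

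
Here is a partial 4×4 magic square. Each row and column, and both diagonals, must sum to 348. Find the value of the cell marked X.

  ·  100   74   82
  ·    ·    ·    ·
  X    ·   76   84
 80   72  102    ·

Row 1 must total 348; the given cells sum to 256, so (1,1) = 92.
The remaining cell in row 4 is (4,4) = 348 − 254 = 94.
The remaining cell in column 3 is (2,3) = 348 − 252 = 96.
Column 4: 82 + 84 + 94 + ? = 348, so (2,4) = 88.
Main diagonal: 92 + 76 + 94 + ? = 348, so (2,2) = 86.
Anti-diagonal needs 348; the known cells sum to 258, so (3,2) = 90.
Row 2 must total 348; the given cells sum to 270, so (2,1) = 78.
Using row 3: 90 + 76 + 84 + ? → (3,1) = 348 − 250 = 98.

98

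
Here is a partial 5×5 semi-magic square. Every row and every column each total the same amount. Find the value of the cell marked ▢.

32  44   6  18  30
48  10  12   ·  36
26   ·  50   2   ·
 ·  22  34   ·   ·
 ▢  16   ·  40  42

4

Row 1 is complete and sums to 130; that is the magic constant.
The remaining cell in row 2 is (2,4) = 130 − 106 = 24.
Using column 2: 44 + 10 + 22 + 16 + ? → (3,2) = 130 − 92 = 38.
Column 3 must total 130; the given cells sum to 102, so (5,3) = 28.
Column 4: 18 + 24 + 2 + 40 + ? = 130, so (4,4) = 46.
Row 3 needs 130; the known cells sum to 116, so (3,5) = 14.
Row 5: 16 + 28 + 40 + 42 + ? = 130, so (5,1) = 4.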